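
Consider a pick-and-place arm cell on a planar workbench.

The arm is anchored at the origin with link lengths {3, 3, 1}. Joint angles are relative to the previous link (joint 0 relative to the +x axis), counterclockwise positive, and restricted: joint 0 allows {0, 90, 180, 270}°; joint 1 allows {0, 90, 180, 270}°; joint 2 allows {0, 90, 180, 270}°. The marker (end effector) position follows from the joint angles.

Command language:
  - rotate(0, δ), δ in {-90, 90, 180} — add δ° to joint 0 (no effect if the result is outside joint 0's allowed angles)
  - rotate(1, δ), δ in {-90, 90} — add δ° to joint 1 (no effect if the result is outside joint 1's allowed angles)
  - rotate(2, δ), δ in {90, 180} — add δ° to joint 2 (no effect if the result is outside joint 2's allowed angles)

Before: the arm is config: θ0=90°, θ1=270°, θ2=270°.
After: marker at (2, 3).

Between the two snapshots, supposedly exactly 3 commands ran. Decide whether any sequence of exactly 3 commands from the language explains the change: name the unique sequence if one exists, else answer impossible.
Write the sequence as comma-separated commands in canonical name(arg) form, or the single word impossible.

rotate(2, 90), rotate(2, 90), rotate(2, 90)

begin: config: θ0=90°, θ1=270°, θ2=270°
[1] after rotate(2, 90): config: θ0=90°, θ1=270°, θ2=0°
[2] after rotate(2, 90): config: θ0=90°, θ1=270°, θ2=90°
[3] after rotate(2, 90): config: θ0=90°, θ1=270°, θ2=180°
no rival 3-sequence matches.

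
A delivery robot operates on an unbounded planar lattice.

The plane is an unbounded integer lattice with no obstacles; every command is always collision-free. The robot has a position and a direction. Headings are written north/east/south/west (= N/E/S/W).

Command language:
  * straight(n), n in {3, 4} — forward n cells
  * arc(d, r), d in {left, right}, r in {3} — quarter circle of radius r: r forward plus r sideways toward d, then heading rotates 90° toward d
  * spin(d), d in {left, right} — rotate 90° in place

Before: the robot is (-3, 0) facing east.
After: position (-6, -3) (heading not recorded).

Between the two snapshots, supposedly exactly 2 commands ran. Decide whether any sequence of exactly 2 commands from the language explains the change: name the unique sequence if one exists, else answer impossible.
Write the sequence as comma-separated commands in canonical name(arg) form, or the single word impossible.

spin(right), arc(right, 3)

key: running arc(right, 3) before spin(right) would end elsewhere — order is forced
from: (-3, 0) facing east
[1] after spin(right): (-3, 0) facing south
[2] after arc(right, 3): (-6, -3) facing west
uniquely the one of 36 2-step routes that fits.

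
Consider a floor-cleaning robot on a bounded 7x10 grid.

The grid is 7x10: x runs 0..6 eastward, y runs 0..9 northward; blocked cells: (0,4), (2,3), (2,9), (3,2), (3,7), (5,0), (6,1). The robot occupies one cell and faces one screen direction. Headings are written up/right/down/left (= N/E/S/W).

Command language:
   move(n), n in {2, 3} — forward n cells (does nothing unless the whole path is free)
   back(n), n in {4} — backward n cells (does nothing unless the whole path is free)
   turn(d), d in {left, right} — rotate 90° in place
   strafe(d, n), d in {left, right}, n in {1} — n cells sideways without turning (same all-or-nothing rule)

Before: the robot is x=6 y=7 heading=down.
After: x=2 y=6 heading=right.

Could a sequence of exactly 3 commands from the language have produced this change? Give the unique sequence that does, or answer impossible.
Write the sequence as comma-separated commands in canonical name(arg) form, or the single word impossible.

turn(left), strafe(right, 1), back(4)

key: cell and facing (now E) both changed — the 3 commands mix motion and turning
t0: x=6 y=7 heading=down
1. turn(left) → x=6 y=7 heading=right
2. strafe(right, 1) → x=6 y=6 heading=right
3. back(4) → x=2 y=6 heading=right
no other 3-command option fits: unique.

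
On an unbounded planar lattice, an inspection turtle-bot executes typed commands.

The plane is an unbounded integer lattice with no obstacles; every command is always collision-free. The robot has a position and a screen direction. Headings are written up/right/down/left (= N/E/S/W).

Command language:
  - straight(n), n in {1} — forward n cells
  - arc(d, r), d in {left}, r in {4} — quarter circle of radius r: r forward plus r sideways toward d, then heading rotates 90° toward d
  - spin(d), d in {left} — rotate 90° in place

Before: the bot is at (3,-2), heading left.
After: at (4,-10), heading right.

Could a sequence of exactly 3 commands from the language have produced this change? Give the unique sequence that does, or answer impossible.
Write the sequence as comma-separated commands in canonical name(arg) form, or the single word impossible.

key: running straight(1) before arc(left, 4) would end elsewhere — order is forced
from: at (3,-2), heading left
[1] after arc(left, 4): at (-1,-6), heading down
[2] after arc(left, 4): at (3,-10), heading right
[3] after straight(1): at (4,-10), heading right
no other 3-command option fits: unique.

arc(left, 4), arc(left, 4), straight(1)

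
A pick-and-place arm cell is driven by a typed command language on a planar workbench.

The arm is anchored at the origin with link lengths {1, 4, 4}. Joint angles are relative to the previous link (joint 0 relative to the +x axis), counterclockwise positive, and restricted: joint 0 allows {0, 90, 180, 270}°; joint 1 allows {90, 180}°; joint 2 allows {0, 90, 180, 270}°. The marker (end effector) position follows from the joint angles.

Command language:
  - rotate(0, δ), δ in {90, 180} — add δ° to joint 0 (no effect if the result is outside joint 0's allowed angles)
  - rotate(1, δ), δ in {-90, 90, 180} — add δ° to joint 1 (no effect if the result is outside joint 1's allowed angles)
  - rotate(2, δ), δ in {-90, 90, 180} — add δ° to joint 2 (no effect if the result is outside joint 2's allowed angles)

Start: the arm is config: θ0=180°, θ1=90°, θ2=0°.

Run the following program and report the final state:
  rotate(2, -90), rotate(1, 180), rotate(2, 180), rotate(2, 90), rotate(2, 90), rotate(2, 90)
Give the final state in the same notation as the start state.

t0: config: θ0=180°, θ1=90°, θ2=0°
[1] after rotate(2, -90): config: θ0=180°, θ1=90°, θ2=270°
[2] after rotate(1, 180): config: θ0=180°, θ1=90°, θ2=270°
[3] after rotate(2, 180): config: θ0=180°, θ1=90°, θ2=90°
[4] after rotate(2, 90): config: θ0=180°, θ1=90°, θ2=180°
[5] after rotate(2, 90): config: θ0=180°, θ1=90°, θ2=270°
[6] after rotate(2, 90): config: θ0=180°, θ1=90°, θ2=0°

config: θ0=180°, θ1=90°, θ2=0°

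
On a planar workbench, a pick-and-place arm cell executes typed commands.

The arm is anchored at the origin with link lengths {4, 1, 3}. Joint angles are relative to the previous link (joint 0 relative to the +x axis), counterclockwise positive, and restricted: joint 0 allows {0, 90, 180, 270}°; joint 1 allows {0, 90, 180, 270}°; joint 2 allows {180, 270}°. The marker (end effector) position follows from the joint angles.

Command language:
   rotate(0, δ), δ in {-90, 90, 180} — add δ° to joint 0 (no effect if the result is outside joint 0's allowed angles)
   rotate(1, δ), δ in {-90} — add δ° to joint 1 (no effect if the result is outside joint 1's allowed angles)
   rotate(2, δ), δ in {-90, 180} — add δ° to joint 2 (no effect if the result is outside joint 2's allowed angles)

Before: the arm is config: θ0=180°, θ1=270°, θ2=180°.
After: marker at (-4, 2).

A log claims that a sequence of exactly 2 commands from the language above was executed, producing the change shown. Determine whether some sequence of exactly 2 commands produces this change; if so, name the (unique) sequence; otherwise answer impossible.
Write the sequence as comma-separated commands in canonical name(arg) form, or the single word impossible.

rotate(1, -90), rotate(1, -90)

begin: config: θ0=180°, θ1=270°, θ2=180°
1. rotate(1, -90) → config: θ0=180°, θ1=180°, θ2=180°
2. rotate(1, -90) → config: θ0=180°, θ1=90°, θ2=180°
no other 2-command option fits: unique.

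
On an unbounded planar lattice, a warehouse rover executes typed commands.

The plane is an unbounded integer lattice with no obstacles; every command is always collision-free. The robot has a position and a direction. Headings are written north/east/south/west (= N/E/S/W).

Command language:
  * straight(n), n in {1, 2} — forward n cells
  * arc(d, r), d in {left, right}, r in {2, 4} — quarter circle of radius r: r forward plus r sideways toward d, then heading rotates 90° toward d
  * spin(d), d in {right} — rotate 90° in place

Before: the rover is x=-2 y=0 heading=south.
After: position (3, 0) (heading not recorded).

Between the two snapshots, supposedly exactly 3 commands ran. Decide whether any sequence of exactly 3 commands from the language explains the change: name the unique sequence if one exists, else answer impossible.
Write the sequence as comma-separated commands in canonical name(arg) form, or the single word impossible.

arc(left, 2), straight(1), arc(left, 2)

start: x=-2 y=0 heading=south
t=1 arc(left, 2) ⇒ x=0 y=-2 heading=east
t=2 straight(1) ⇒ x=1 y=-2 heading=east
t=3 arc(left, 2) ⇒ x=3 y=0 heading=north
all 343 alternatives checked — unique.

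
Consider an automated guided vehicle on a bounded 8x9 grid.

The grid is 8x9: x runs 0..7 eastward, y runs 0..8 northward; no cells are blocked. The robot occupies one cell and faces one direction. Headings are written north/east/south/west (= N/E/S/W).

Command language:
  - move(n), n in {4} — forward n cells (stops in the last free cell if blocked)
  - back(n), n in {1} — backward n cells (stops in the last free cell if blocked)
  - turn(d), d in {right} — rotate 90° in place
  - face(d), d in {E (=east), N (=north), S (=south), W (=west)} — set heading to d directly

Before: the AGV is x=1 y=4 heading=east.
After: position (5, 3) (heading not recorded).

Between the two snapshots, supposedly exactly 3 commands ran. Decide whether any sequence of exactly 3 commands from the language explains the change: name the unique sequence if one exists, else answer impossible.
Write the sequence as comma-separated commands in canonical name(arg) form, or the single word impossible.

key: running back(1) before move(4) would end elsewhere — order is forced
from: x=1 y=4 heading=east
step 1 (move(4)): x=5 y=4 heading=east
step 2 (face(N)): x=5 y=4 heading=north
step 3 (back(1)): x=5 y=3 heading=north
no rival 3-sequence matches.

move(4), face(N), back(1)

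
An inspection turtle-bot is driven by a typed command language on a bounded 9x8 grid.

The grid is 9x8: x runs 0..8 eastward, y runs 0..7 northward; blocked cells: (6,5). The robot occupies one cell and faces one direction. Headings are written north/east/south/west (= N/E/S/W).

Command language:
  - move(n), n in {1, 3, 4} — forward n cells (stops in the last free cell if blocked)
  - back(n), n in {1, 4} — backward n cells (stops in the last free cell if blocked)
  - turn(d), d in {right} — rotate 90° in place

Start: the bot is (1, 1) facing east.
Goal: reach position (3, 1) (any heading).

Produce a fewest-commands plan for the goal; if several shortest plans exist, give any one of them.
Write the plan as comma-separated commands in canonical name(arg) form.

move(3), back(1)

begin: (1, 1) facing east
step 1 (move(3)): (4, 1) facing east
step 2 (back(1)): (3, 1) facing east
nothing shorter than 2 reaches the goal.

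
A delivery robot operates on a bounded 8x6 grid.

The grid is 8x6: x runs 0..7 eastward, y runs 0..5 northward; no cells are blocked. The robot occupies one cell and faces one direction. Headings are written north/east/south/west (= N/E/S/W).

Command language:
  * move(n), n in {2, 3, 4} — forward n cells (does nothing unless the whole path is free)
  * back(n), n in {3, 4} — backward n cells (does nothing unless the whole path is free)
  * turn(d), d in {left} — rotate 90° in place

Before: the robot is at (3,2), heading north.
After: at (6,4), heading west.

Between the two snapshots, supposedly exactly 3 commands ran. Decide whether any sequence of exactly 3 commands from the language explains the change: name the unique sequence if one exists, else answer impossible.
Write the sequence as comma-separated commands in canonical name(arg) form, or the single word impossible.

key: order matters: swapping move(2) and back(3) lands elsewhere
start: at (3,2), heading north
t=1 move(2) ⇒ at (3,4), heading north
t=2 turn(left) ⇒ at (3,4), heading west
t=3 back(3) ⇒ at (6,4), heading west
no rival 3-sequence matches.

move(2), turn(left), back(3)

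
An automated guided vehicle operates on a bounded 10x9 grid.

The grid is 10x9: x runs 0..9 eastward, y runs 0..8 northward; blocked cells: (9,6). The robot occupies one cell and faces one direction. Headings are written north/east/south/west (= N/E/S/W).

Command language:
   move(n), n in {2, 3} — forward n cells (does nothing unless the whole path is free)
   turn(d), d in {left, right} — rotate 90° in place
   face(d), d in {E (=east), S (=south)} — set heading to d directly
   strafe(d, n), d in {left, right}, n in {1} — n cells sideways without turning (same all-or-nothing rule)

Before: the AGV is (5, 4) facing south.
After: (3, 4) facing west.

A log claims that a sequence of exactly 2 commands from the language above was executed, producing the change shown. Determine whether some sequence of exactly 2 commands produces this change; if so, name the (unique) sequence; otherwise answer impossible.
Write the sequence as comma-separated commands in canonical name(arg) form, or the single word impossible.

key: cell and facing (now W) both changed — the 2 commands mix motion and turning
t0: (5, 4) facing south
t=1 turn(right) ⇒ (5, 4) facing west
t=2 move(2) ⇒ (3, 4) facing west
uniquely the one of 64 2-step routes that fits.

turn(right), move(2)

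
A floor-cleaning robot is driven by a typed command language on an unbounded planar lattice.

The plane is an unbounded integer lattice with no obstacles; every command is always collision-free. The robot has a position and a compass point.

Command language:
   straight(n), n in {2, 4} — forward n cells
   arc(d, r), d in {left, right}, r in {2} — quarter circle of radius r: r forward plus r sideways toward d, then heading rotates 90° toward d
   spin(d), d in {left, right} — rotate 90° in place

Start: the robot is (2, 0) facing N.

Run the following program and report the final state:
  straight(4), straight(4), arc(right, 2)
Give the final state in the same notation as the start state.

(4, 10) facing E

from: (2, 0) facing N
t=1 straight(4) ⇒ (2, 4) facing N
t=2 straight(4) ⇒ (2, 8) facing N
t=3 arc(right, 2) ⇒ (4, 10) facing E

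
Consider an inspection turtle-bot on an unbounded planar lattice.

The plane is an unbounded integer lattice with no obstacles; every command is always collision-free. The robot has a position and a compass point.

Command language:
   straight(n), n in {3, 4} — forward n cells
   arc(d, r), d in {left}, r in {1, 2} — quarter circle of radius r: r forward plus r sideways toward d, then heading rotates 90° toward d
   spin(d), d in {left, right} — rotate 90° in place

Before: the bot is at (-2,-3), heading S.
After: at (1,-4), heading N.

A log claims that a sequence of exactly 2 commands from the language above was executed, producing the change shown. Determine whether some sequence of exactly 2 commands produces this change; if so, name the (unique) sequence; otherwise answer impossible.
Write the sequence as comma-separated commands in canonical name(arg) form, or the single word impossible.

arc(left, 2), arc(left, 1)

key: position moved to (1,-4) AND the heading swung to N — translation plus rotation needed
t0: at (-2,-3), heading S
[1] after arc(left, 2): at (0,-5), heading E
[2] after arc(left, 1): at (1,-4), heading N
no rival 2-sequence matches.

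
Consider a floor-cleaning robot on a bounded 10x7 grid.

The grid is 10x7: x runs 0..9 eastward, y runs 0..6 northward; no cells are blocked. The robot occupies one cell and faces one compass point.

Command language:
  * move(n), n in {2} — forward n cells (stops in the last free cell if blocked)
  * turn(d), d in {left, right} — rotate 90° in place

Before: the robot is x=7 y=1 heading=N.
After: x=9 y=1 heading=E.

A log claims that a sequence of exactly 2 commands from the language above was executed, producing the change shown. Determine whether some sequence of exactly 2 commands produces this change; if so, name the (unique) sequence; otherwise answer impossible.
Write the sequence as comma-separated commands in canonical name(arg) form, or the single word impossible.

key: cell and facing (now E) both changed — the 2 commands mix motion and turning
begin: x=7 y=1 heading=N
t=1 turn(right) ⇒ x=7 y=1 heading=E
t=2 move(2) ⇒ x=9 y=1 heading=E
uniquely the one of 9 2-step routes that fits.

turn(right), move(2)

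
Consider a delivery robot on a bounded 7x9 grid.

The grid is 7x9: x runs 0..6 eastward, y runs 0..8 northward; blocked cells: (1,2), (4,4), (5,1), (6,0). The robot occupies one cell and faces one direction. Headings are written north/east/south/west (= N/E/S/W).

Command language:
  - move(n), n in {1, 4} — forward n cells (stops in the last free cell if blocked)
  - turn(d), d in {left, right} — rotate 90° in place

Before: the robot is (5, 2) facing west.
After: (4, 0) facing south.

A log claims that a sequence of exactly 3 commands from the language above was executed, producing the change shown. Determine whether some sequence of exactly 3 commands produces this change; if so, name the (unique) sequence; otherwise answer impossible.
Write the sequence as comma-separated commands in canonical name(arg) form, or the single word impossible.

move(1), turn(left), move(4)

key: running move(4) before move(1) would end elsewhere — order is forced
from: (5, 2) facing west
1. move(1) → (4, 2) facing west
2. turn(left) → (4, 2) facing south
3. move(4) → (4, 0) facing south
uniquely the one of 64 3-step routes that fits.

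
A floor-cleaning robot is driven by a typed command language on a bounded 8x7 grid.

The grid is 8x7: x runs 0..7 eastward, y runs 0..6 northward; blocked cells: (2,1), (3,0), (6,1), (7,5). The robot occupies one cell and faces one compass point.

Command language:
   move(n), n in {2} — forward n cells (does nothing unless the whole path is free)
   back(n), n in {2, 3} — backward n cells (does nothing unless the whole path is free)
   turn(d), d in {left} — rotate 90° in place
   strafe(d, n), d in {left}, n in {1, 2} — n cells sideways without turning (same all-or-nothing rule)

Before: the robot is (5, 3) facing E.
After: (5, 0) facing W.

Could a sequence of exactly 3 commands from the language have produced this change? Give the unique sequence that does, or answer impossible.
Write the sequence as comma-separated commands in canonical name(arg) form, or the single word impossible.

key: cell and facing (now W) both changed — the 3 commands mix motion and turning
begin: (5, 3) facing E
1. turn(left) → (5, 3) facing N
2. back(3) → (5, 0) facing N
3. turn(left) → (5, 0) facing W
no other 3-command option fits: unique.

turn(left), back(3), turn(left)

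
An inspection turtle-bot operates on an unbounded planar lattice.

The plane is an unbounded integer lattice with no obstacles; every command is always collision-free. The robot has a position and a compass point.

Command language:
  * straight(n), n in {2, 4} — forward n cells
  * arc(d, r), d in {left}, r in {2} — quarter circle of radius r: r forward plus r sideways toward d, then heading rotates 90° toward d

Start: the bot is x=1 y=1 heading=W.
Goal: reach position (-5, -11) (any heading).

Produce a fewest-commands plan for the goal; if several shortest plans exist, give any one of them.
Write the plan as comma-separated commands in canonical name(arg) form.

from: x=1 y=1 heading=W
1. straight(4) → x=-3 y=1 heading=W
2. arc(left, 2) → x=-5 y=-1 heading=S
3. straight(2) → x=-5 y=-3 heading=S
4. straight(4) → x=-5 y=-7 heading=S
5. straight(4) → x=-5 y=-11 heading=S
no 4-step plan works, so 5 is optimal.

straight(4), arc(left, 2), straight(2), straight(4), straight(4)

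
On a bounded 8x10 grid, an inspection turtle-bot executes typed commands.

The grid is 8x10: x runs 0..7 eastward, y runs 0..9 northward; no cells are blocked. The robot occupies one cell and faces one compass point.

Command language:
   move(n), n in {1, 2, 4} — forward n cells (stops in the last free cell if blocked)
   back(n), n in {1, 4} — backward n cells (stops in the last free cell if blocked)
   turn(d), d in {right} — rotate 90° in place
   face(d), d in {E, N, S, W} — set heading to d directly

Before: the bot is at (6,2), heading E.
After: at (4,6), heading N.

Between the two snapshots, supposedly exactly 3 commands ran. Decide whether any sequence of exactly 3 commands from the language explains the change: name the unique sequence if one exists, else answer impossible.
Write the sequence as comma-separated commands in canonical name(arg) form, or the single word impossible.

every 3-command combo misses the target.

impossible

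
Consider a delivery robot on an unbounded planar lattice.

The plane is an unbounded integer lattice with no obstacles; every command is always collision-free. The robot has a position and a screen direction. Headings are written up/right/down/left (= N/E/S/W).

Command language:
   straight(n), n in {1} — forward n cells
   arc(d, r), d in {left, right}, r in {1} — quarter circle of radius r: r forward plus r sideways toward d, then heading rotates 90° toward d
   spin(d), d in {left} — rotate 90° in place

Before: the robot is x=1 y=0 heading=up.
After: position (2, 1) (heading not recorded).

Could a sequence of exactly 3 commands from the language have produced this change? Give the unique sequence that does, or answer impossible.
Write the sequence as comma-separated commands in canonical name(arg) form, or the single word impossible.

arc(right, 1), spin(left), spin(left)

key: order matters: swapping arc(right, 1) and spin(left) lands elsewhere
start: x=1 y=0 heading=up
1. arc(right, 1) → x=2 y=1 heading=right
2. spin(left) → x=2 y=1 heading=up
3. spin(left) → x=2 y=1 heading=left
uniquely the one of 64 3-step routes that fits.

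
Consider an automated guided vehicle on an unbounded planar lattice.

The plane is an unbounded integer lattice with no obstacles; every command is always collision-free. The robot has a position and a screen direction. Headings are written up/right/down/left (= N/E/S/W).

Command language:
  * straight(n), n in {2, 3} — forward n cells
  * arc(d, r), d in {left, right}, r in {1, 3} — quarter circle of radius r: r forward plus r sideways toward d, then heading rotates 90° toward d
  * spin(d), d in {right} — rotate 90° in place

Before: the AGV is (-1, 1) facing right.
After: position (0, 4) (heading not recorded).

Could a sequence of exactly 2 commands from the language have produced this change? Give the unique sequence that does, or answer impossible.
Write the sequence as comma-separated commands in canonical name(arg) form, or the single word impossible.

arc(left, 1), straight(2)

key: running straight(2) before arc(left, 1) would end elsewhere — order is forced
initial: (-1, 1) facing right
step 1 (arc(left, 1)): (0, 2) facing up
step 2 (straight(2)): (0, 4) facing up
all 49 alternatives checked — unique.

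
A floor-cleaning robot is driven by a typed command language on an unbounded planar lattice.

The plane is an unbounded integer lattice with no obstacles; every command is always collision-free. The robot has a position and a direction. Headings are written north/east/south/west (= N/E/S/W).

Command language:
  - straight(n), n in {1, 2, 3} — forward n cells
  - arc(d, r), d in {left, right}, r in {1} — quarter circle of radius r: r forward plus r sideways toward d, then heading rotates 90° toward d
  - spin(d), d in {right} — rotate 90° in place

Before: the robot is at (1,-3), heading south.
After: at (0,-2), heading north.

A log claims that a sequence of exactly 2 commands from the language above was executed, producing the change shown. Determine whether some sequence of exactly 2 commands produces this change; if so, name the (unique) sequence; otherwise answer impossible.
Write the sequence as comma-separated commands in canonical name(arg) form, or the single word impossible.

key: order matters: swapping spin(right) and arc(right, 1) lands elsewhere
begin: at (1,-3), heading south
[1] after spin(right): at (1,-3), heading west
[2] after arc(right, 1): at (0,-2), heading north
no rival 2-sequence matches.

spin(right), arc(right, 1)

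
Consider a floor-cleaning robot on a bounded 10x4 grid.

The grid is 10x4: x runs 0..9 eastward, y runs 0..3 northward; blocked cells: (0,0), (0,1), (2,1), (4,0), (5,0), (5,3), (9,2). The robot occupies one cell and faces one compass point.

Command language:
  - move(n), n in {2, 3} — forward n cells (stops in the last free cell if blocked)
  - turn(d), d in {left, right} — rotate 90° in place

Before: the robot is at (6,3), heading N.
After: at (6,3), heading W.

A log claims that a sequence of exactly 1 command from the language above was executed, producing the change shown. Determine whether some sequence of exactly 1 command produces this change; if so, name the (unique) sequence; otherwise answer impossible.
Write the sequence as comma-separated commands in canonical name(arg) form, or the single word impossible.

key: parked at (6,3) the whole time — nothing moves the robot
initial: at (6,3), heading N
step 1 (turn(left)): at (6,3), heading W
uniquely the one of 4 1-step routes that fits.

turn(left)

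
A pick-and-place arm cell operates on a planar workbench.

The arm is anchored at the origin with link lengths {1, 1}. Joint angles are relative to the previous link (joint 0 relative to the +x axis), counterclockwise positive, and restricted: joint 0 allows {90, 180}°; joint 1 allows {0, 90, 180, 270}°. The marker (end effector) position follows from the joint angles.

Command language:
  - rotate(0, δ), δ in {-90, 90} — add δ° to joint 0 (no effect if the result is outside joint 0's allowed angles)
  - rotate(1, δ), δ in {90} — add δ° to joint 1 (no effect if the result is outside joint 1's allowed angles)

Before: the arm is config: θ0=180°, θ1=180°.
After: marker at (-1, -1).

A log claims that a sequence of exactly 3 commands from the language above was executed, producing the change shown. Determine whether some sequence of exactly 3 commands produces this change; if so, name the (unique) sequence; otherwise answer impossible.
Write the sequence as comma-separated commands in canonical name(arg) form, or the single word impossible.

rotate(1, 90), rotate(1, 90), rotate(1, 90)

start: config: θ0=180°, θ1=180°
[1] after rotate(1, 90): config: θ0=180°, θ1=270°
[2] after rotate(1, 90): config: θ0=180°, θ1=0°
[3] after rotate(1, 90): config: θ0=180°, θ1=90°
no other 3-command option fits: unique.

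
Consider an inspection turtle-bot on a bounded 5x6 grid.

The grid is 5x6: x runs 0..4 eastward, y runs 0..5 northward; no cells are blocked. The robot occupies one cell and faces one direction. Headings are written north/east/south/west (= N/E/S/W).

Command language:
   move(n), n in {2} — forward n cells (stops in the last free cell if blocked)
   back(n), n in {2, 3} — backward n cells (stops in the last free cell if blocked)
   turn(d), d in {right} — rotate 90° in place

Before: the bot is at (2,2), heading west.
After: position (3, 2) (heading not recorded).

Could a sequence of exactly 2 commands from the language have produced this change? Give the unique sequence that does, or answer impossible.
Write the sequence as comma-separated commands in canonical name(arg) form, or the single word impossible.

key: running back(3) before move(2) would end elsewhere — order is forced
initial: at (2,2), heading west
[1] after move(2): at (0,2), heading west
[2] after back(3): at (3,2), heading west
uniquely the one of 16 2-step routes that fits.

move(2), back(3)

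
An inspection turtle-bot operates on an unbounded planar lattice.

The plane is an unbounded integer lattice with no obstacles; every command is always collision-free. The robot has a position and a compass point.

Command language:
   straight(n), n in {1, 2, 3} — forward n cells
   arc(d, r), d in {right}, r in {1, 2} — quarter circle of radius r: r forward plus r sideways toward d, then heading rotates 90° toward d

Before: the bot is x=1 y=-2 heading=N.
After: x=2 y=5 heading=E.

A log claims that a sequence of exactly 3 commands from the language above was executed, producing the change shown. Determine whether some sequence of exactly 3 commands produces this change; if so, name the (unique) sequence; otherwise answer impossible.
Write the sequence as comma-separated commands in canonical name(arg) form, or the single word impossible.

straight(3), straight(3), arc(right, 1)

key: cell and facing (now E) both changed — the 3 commands mix motion and turning
from: x=1 y=-2 heading=N
t=1 straight(3) ⇒ x=1 y=1 heading=N
t=2 straight(3) ⇒ x=1 y=4 heading=N
t=3 arc(right, 1) ⇒ x=2 y=5 heading=E
no other 3-command option fits: unique.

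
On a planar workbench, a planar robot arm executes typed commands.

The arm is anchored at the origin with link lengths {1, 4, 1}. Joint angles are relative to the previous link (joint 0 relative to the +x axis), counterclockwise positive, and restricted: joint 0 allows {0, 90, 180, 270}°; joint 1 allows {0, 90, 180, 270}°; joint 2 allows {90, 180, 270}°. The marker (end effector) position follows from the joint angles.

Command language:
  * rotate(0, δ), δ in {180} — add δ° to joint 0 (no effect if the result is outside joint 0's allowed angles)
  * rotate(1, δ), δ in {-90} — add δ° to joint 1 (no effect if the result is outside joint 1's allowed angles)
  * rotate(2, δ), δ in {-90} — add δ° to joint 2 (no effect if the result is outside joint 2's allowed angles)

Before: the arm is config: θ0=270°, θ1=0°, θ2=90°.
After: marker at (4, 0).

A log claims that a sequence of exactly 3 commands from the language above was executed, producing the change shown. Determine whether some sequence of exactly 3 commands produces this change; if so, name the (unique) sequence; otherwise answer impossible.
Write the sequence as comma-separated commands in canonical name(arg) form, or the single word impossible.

rotate(1, -90), rotate(1, -90), rotate(1, -90)

t0: config: θ0=270°, θ1=0°, θ2=90°
t=1 rotate(1, -90) ⇒ config: θ0=270°, θ1=270°, θ2=90°
t=2 rotate(1, -90) ⇒ config: θ0=270°, θ1=180°, θ2=90°
t=3 rotate(1, -90) ⇒ config: θ0=270°, θ1=90°, θ2=90°
no other 3-command option fits: unique.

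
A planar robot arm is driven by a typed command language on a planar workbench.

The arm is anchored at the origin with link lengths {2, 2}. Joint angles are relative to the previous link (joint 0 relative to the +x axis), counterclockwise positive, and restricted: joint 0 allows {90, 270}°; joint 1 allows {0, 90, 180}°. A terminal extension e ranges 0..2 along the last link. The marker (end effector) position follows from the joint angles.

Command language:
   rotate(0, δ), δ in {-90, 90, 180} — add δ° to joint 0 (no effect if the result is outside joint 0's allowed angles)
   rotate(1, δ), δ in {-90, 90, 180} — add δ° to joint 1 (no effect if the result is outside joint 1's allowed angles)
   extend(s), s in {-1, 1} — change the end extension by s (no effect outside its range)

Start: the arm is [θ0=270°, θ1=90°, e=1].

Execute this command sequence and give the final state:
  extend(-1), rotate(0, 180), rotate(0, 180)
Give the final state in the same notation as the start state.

initial: [θ0=270°, θ1=90°, e=1]
[1] after extend(-1): [θ0=270°, θ1=90°, e=0]
[2] after rotate(0, 180): [θ0=90°, θ1=90°, e=0]
[3] after rotate(0, 180): [θ0=270°, θ1=90°, e=0]

[θ0=270°, θ1=90°, e=0]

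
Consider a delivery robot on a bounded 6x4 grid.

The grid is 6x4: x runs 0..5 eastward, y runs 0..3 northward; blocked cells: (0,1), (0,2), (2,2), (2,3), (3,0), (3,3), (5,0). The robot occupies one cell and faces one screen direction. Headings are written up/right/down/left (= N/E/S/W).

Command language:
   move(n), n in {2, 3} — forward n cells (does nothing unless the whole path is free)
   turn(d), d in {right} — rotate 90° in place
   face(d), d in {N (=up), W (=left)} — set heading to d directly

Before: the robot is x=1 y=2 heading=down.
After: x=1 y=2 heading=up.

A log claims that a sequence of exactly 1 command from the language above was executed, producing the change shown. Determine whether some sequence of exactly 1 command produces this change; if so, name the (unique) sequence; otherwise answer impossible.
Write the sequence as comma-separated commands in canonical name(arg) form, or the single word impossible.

key: (1,2) unchanged — the single command moves nothing
start: x=1 y=2 heading=down
step 1 (face(N)): x=1 y=2 heading=up
no other 1-command option fits: unique.

face(N)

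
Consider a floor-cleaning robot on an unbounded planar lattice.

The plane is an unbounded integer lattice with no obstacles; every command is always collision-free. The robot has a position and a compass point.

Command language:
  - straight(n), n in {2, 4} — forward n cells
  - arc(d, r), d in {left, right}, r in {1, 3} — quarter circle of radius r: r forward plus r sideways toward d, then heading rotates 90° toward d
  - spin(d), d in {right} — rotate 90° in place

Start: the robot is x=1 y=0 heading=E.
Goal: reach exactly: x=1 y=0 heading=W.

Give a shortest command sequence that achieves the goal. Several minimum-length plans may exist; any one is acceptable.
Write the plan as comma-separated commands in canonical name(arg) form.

spin(right), spin(right)

begin: x=1 y=0 heading=E
step 1 (spin(right)): x=1 y=0 heading=S
step 2 (spin(right)): x=1 y=0 heading=W
nothing shorter than 2 reaches the goal.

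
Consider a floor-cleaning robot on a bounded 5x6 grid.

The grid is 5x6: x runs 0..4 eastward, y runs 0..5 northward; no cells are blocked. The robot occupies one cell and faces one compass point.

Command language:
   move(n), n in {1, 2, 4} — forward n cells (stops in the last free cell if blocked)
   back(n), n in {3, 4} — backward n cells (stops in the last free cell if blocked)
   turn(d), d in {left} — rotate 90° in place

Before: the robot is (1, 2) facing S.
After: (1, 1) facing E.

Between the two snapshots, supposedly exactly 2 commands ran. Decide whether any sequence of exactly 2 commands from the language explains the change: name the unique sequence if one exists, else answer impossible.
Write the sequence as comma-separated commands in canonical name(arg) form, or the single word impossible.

key: cell and facing (now E) both changed — the 2 commands mix motion and turning
t0: (1, 2) facing S
step 1 (move(1)): (1, 1) facing S
step 2 (turn(left)): (1, 1) facing E
no rival 2-sequence matches.

move(1), turn(left)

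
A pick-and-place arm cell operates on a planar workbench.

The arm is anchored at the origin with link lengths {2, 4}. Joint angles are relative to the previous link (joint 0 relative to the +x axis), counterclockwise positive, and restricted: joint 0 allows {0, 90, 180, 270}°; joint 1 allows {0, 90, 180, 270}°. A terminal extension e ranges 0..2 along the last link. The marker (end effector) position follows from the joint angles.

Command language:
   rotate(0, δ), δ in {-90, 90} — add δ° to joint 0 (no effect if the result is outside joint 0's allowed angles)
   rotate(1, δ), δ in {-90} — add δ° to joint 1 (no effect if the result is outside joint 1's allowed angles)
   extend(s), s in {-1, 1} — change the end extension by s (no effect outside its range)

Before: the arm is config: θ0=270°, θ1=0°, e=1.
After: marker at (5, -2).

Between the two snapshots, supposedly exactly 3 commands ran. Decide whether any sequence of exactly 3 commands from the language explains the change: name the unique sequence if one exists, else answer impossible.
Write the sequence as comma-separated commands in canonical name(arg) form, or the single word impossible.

rotate(1, -90), rotate(1, -90), rotate(1, -90)

begin: config: θ0=270°, θ1=0°, e=1
step 1 (rotate(1, -90)): config: θ0=270°, θ1=270°, e=1
step 2 (rotate(1, -90)): config: θ0=270°, θ1=180°, e=1
step 3 (rotate(1, -90)): config: θ0=270°, θ1=90°, e=1
all 125 alternatives checked — unique.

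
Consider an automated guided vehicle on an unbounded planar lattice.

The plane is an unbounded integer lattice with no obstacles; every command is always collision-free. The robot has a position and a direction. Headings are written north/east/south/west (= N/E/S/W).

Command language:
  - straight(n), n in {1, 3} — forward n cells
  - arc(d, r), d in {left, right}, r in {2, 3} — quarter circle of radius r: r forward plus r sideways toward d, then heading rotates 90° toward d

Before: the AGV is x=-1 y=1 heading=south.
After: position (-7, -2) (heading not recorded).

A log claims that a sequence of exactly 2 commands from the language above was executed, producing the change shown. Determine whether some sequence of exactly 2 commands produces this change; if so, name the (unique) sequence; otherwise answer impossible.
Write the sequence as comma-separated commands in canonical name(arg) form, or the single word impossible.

key: order matters: swapping arc(right, 3) and straight(3) lands elsewhere
from: x=-1 y=1 heading=south
step 1 (arc(right, 3)): x=-4 y=-2 heading=west
step 2 (straight(3)): x=-7 y=-2 heading=west
all 36 alternatives checked — unique.

arc(right, 3), straight(3)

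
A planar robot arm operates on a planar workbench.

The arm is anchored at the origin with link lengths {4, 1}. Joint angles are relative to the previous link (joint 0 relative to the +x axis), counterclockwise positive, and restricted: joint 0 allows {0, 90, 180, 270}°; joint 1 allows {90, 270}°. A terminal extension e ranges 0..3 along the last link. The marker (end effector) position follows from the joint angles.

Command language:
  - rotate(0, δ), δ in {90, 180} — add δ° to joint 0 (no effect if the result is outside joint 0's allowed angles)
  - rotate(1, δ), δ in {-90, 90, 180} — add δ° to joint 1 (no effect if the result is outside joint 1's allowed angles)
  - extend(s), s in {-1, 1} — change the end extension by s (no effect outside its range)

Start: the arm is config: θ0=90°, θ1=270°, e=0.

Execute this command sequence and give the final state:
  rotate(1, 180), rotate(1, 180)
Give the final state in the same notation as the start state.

config: θ0=90°, θ1=270°, e=0

start: config: θ0=90°, θ1=270°, e=0
step 1 (rotate(1, 180)): config: θ0=90°, θ1=90°, e=0
step 2 (rotate(1, 180)): config: θ0=90°, θ1=270°, e=0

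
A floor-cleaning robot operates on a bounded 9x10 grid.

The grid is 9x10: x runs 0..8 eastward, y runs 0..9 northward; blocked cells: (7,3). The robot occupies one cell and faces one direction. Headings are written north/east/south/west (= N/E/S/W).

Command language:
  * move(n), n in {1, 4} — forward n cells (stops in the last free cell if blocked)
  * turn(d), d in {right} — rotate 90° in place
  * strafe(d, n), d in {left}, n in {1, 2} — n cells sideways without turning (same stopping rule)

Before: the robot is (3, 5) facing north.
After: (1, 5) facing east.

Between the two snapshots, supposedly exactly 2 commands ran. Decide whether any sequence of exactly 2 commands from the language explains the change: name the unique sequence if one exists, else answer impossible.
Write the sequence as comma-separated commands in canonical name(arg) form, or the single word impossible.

strafe(left, 2), turn(right)

key: cell and facing (now E) both changed — the 2 commands mix motion and turning
from: (3, 5) facing north
t=1 strafe(left, 2) ⇒ (1, 5) facing north
t=2 turn(right) ⇒ (1, 5) facing east
no rival 2-sequence matches.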